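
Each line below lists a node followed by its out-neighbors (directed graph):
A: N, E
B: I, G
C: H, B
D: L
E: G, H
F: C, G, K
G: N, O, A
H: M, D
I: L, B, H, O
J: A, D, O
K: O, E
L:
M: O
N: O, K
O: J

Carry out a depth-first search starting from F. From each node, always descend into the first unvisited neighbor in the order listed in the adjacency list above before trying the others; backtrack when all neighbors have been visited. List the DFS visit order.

F -> C -> H -> M -> O -> J -> A -> N -> K -> E -> G -> D -> L -> B -> I

Visit F
F → C
C → H
H → M
M → O
O → J
J → A
A → N
N → K
K → E
E → G
J → D
D → L
C → B
B → I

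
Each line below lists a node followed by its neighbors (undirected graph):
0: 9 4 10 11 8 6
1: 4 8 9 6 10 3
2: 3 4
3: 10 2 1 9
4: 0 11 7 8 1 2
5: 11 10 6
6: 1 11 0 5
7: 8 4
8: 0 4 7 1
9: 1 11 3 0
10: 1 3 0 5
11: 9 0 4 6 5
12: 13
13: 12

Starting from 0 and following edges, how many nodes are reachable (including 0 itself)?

BFS from 0 visits: 0, 11, 10, 9, 8, 6, 4, 5, 3, 1, 7, 2
Reachable nodes: 12 of 14 total.

12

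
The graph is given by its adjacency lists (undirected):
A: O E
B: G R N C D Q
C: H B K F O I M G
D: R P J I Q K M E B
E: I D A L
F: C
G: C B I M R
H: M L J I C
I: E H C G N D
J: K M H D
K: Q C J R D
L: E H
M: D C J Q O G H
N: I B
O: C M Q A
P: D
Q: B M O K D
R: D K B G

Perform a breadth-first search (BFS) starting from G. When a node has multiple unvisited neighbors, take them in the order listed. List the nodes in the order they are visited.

G → C → B → I → M → R → H → K → F → O → N → D → Q → E → J → L → A → P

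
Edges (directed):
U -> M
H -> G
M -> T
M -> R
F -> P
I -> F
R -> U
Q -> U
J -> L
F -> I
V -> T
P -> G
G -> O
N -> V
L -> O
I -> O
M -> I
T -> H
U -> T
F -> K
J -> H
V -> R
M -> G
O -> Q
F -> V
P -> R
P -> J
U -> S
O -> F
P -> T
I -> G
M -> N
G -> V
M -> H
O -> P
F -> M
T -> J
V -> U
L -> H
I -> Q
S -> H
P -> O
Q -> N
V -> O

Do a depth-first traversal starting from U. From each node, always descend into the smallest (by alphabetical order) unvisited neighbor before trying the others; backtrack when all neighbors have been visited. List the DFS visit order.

U M G O F I Q N V R T H J L K P S

Visit U
U → M
M → G
G → O
O → F
F → I
I → Q
Q → N
N → V
V → R
V → T
T → H
T → J
J → L
F → K
F → P
U → S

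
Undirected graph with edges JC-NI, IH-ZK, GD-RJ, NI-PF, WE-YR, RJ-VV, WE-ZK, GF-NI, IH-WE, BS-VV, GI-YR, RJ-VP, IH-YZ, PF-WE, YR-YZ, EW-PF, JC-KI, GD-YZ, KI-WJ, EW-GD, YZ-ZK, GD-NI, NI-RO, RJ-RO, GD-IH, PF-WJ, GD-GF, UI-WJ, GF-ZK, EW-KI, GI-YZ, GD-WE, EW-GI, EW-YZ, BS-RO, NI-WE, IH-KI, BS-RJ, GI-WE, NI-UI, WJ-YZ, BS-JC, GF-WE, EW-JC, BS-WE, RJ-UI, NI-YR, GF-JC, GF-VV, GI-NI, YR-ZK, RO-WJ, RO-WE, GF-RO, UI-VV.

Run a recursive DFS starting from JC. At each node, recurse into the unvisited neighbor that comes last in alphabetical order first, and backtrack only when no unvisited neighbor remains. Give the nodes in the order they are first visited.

JC → NI → YR → ZK → YZ → WJ → UI → VV → RJ → VP → RO → WE → PF → EW → KI → IH → GD → GF → GI → BS

Visit JC
JC → NI
NI → YR
YR → ZK
ZK → YZ
YZ → WJ
WJ → UI
UI → VV
VV → RJ
RJ → VP
RJ → RO
RO → WE
WE → PF
PF → EW
EW → KI
KI → IH
IH → GD
GD → GF
EW → GI
WE → BS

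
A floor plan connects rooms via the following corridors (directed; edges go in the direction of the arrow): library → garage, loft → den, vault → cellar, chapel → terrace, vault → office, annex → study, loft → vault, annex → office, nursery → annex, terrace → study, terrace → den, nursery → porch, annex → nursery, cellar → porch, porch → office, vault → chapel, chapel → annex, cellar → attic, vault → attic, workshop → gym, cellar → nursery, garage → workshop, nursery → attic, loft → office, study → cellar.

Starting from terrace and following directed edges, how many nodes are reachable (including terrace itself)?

9

BFS from terrace visits: terrace, den, study, cellar, attic, nursery, porch, annex, office
Reachable nodes: 9 of 16 total.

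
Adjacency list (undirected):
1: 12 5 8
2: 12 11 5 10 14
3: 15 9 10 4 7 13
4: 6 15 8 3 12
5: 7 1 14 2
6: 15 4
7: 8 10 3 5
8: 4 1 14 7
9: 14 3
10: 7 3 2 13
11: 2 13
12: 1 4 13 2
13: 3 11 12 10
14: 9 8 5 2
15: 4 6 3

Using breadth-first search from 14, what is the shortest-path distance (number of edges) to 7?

Level 0: 14
Level 1: 2, 5, 8, 9
Level 2: 1, 3, 4, 7, 10, 11, 12
Level 3: 6, 13, 15
7 first appears at level 2.

2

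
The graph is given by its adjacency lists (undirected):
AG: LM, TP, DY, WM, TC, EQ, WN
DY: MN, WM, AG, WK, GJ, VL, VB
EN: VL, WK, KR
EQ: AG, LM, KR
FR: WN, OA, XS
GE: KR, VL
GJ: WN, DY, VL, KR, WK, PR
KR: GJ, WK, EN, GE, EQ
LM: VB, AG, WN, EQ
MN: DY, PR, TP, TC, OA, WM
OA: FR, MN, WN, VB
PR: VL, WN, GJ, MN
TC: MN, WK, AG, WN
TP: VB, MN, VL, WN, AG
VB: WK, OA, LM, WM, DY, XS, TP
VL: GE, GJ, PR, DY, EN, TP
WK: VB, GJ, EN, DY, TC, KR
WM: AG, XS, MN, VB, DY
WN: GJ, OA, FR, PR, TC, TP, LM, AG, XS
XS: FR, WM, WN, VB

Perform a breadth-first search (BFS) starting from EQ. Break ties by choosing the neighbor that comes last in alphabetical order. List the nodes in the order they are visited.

EQ, LM, KR, AG, WN, VB, WK, GJ, GE, EN, WM, TP, TC, DY, XS, PR, OA, FR, VL, MN

Visit EQ; enqueue LM, KR, AG → queue [LM, KR, AG]
Visit LM; enqueue WN, VB → queue [KR, AG, WN, VB]
Visit KR; enqueue WK, GJ, GE, EN → queue [AG, WN, VB, WK, GJ, GE, EN]
Visit AG; enqueue WM, TP, TC, DY → queue [WN, VB, WK, GJ, GE, EN, WM, TP, TC, DY]
Visit WN; enqueue XS, PR, OA, FR → queue [VB, WK, GJ, GE, EN, WM, TP, TC, DY, XS, PR, OA, FR]
Visit VB → queue [WK, GJ, GE, EN, WM, TP, TC, DY, XS, PR, OA, FR]
Visit WK → queue [GJ, GE, EN, WM, TP, TC, DY, XS, PR, OA, FR]
Visit GJ; enqueue VL → queue [GE, EN, WM, TP, TC, DY, XS, PR, OA, FR, VL]
Visit GE → queue [EN, WM, TP, TC, DY, XS, PR, OA, FR, VL]
Visit EN → queue [WM, TP, TC, DY, XS, PR, OA, FR, VL]
Visit WM; enqueue MN → queue [TP, TC, DY, XS, PR, OA, FR, VL, MN]
Visit TP → queue [TC, DY, XS, PR, OA, FR, VL, MN]
Visit TC → queue [DY, XS, PR, OA, FR, VL, MN]
Visit DY → queue [XS, PR, OA, FR, VL, MN]
Visit XS → queue [PR, OA, FR, VL, MN]
Visit PR → queue [OA, FR, VL, MN]
Visit OA → queue [FR, VL, MN]
Visit FR → queue [VL, MN]
Visit VL → queue [MN]
Visit MN → queue []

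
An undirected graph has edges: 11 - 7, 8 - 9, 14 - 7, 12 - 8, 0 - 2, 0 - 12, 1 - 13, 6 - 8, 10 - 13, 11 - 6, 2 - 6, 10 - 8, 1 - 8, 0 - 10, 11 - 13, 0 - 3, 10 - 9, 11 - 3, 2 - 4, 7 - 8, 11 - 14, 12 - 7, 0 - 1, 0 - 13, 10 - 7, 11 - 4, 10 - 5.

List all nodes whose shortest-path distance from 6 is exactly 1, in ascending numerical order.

Level 0: 6
Level 1: 2, 8, 11
Level 2: 0, 1, 3, 4, 7, 9, 10, 12, 13, 14
Level 3: 5

2, 8, 11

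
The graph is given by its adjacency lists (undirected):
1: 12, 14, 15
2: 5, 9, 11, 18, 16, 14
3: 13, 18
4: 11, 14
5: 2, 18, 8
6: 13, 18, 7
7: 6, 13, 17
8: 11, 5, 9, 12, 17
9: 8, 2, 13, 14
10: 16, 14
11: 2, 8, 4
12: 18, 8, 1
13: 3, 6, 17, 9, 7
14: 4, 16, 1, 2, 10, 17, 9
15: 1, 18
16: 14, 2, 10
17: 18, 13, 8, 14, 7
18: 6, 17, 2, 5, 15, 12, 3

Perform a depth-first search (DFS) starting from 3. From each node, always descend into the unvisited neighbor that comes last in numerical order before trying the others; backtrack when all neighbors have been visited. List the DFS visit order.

3 -> 18 -> 17 -> 14 -> 16 -> 10 -> 2 -> 11 -> 8 -> 12 -> 1 -> 15 -> 9 -> 13 -> 7 -> 6 -> 5 -> 4

Visit 3
3 → 18
18 → 17
17 → 14
14 → 16
16 → 10
16 → 2
2 → 11
11 → 8
8 → 12
12 → 1
1 → 15
8 → 9
9 → 13
13 → 7
7 → 6
8 → 5
11 → 4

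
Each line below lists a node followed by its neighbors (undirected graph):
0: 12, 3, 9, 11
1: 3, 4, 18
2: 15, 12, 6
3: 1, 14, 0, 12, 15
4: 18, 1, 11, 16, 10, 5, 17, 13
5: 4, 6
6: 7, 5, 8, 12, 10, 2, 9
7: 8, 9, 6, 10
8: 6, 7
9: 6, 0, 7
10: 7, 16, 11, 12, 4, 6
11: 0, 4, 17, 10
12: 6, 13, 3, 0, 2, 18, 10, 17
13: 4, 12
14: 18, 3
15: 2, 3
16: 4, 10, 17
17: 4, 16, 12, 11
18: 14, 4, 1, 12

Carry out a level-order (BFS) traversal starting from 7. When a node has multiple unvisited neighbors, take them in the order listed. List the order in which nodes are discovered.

7 8 9 6 10 0 5 12 2 16 11 4 3 13 18 17 15 1 14

Visit 7; enqueue 8, 9, 6, 10 → queue [8, 9, 6, 10]
Visit 8 → queue [9, 6, 10]
Visit 9; enqueue 0 → queue [6, 10, 0]
Visit 6; enqueue 5, 12, 2 → queue [10, 0, 5, 12, 2]
Visit 10; enqueue 16, 11, 4 → queue [0, 5, 12, 2, 16, 11, 4]
Visit 0; enqueue 3 → queue [5, 12, 2, 16, 11, 4, 3]
Visit 5 → queue [12, 2, 16, 11, 4, 3]
Visit 12; enqueue 13, 18, 17 → queue [2, 16, 11, 4, 3, 13, 18, 17]
Visit 2; enqueue 15 → queue [16, 11, 4, 3, 13, 18, 17, 15]
Visit 16 → queue [11, 4, 3, 13, 18, 17, 15]
Visit 11 → queue [4, 3, 13, 18, 17, 15]
Visit 4; enqueue 1 → queue [3, 13, 18, 17, 15, 1]
Visit 3; enqueue 14 → queue [13, 18, 17, 15, 1, 14]
Visit 13 → queue [18, 17, 15, 1, 14]
Visit 18 → queue [17, 15, 1, 14]
Visit 17 → queue [15, 1, 14]
Visit 15 → queue [1, 14]
Visit 1 → queue [14]
Visit 14 → queue []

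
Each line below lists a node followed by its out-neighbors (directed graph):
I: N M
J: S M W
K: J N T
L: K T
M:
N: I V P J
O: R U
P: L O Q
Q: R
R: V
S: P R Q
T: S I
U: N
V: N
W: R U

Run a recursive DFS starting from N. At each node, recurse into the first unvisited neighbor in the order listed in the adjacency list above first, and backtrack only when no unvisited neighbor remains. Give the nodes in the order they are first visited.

N, I, M, V, P, L, K, J, S, R, Q, W, U, T, O

Visit N
N → I
I → M
N → V
N → P
P → L
L → K
K → J
J → S
S → R
S → Q
J → W
W → U
K → T
P → O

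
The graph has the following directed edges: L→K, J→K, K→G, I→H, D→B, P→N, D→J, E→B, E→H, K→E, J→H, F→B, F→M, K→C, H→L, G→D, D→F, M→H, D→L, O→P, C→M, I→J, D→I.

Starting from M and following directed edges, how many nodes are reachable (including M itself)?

BFS from M visits: M, H, L, K, G, E, C, D, B, J, I, F
Reachable nodes: 12 of 15 total.

12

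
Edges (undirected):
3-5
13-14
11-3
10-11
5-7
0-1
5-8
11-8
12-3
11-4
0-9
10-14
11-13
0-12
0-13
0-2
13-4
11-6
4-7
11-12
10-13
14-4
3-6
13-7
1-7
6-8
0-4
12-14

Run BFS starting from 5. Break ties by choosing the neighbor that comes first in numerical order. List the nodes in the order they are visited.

Visit 5; enqueue 3, 7, 8 → queue [3, 7, 8]
Visit 3; enqueue 6, 11, 12 → queue [7, 8, 6, 11, 12]
Visit 7; enqueue 1, 4, 13 → queue [8, 6, 11, 12, 1, 4, 13]
Visit 8 → queue [6, 11, 12, 1, 4, 13]
Visit 6 → queue [11, 12, 1, 4, 13]
Visit 11; enqueue 10 → queue [12, 1, 4, 13, 10]
Visit 12; enqueue 0, 14 → queue [1, 4, 13, 10, 0, 14]
Visit 1 → queue [4, 13, 10, 0, 14]
Visit 4 → queue [13, 10, 0, 14]
Visit 13 → queue [10, 0, 14]
Visit 10 → queue [0, 14]
Visit 0; enqueue 2, 9 → queue [14, 2, 9]
Visit 14 → queue [2, 9]
Visit 2 → queue [9]
Visit 9 → queue []

5, 3, 7, 8, 6, 11, 12, 1, 4, 13, 10, 0, 14, 2, 9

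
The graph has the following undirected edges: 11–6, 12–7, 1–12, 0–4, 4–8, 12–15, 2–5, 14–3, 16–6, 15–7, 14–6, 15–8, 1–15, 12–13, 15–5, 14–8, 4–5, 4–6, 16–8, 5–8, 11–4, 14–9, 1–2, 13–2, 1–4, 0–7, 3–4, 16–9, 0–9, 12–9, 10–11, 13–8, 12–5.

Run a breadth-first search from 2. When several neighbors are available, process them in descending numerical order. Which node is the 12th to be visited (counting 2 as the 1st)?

14

Visit 2; enqueue 13, 5, 1 → queue [13, 5, 1]
Visit 13; enqueue 12, 8 → queue [5, 1, 12, 8]
Visit 5; enqueue 15, 4 → queue [1, 12, 8, 15, 4]
Visit 1 → queue [12, 8, 15, 4]
Visit 12; enqueue 9, 7 → queue [8, 15, 4, 9, 7]
Visit 8; enqueue 16, 14 → queue [15, 4, 9, 7, 16, 14]
Visit 15 → queue [4, 9, 7, 16, 14]
Visit 4; enqueue 11, 6, 3, 0 → queue [9, 7, 16, 14, 11, 6, 3, 0]
Visit 9 → queue [7, 16, 14, 11, 6, 3, 0]
Visit 7 → queue [16, 14, 11, 6, 3, 0]
Visit 16 → queue [14, 11, 6, 3, 0]
Visit 14 → queue [11, 6, 3, 0]
Visit 11; enqueue 10 → queue [6, 3, 0, 10]
Visit 6 → queue [3, 0, 10]
Visit 3 → queue [0, 10]
Visit 0 → queue [10]
Visit 10 → queue []

Visit order: 2, 13, 5, 1, 12, 8, 15, 4, 9, 7, 16, 14, 11, 6, 3, 0, 10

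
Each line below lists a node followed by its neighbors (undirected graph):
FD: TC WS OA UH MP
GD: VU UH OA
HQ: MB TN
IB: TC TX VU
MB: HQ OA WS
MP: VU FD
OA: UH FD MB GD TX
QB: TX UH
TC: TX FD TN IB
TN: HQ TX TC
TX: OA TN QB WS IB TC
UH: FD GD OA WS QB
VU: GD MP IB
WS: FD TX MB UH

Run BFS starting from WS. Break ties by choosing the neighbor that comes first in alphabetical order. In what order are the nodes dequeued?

WS, FD, MB, TX, UH, MP, OA, TC, HQ, IB, QB, TN, GD, VU

Visit WS; enqueue FD, MB, TX, UH → queue [FD, MB, TX, UH]
Visit FD; enqueue MP, OA, TC → queue [MB, TX, UH, MP, OA, TC]
Visit MB; enqueue HQ → queue [TX, UH, MP, OA, TC, HQ]
Visit TX; enqueue IB, QB, TN → queue [UH, MP, OA, TC, HQ, IB, QB, TN]
Visit UH; enqueue GD → queue [MP, OA, TC, HQ, IB, QB, TN, GD]
Visit MP; enqueue VU → queue [OA, TC, HQ, IB, QB, TN, GD, VU]
Visit OA → queue [TC, HQ, IB, QB, TN, GD, VU]
Visit TC → queue [HQ, IB, QB, TN, GD, VU]
Visit HQ → queue [IB, QB, TN, GD, VU]
Visit IB → queue [QB, TN, GD, VU]
Visit QB → queue [TN, GD, VU]
Visit TN → queue [GD, VU]
Visit GD → queue [VU]
Visit VU → queue []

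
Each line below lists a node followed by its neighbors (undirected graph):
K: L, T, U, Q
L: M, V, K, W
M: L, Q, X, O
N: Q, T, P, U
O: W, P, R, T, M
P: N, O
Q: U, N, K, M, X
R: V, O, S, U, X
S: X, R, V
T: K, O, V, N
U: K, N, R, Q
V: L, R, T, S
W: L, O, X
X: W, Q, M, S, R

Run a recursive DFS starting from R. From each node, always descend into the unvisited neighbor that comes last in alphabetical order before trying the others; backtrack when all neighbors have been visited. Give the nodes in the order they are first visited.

Visit R
R → X
X → W
W → O
O → T
T → V
V → S
V → L
L → M
M → Q
Q → U
U → N
N → P
U → K

R -> X -> W -> O -> T -> V -> S -> L -> M -> Q -> U -> N -> P -> K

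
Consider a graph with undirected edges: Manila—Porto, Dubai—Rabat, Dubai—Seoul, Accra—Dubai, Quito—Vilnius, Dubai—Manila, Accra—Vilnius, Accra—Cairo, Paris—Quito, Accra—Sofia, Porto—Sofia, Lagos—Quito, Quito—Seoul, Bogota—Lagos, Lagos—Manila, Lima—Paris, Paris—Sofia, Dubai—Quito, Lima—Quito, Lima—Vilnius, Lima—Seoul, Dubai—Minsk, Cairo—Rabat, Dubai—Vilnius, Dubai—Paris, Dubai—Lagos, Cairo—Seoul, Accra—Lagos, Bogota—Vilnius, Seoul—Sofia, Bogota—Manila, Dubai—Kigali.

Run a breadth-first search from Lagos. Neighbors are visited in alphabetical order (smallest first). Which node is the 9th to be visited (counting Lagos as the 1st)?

Visit Lagos; enqueue Accra, Bogota, Dubai, Manila, Quito → queue [Accra, Bogota, Dubai, Manila, Quito]
Visit Accra; enqueue Cairo, Sofia, Vilnius → queue [Bogota, Dubai, Manila, Quito, Cairo, Sofia, Vilnius]
Visit Bogota → queue [Dubai, Manila, Quito, Cairo, Sofia, Vilnius]
Visit Dubai; enqueue Kigali, Minsk, Paris, Rabat, Seoul → queue [Manila, Quito, Cairo, Sofia, Vilnius, Kigali, Minsk, Paris, Rabat, Seoul]
Visit Manila; enqueue Porto → queue [Quito, Cairo, Sofia, Vilnius, Kigali, Minsk, Paris, Rabat, Seoul, Porto]
Visit Quito; enqueue Lima → queue [Cairo, Sofia, Vilnius, Kigali, Minsk, Paris, Rabat, Seoul, Porto, Lima]
Visit Cairo → queue [Sofia, Vilnius, Kigali, Minsk, Paris, Rabat, Seoul, Porto, Lima]
Visit Sofia → queue [Vilnius, Kigali, Minsk, Paris, Rabat, Seoul, Porto, Lima]
Visit Vilnius → queue [Kigali, Minsk, Paris, Rabat, Seoul, Porto, Lima]
Visit Kigali → queue [Minsk, Paris, Rabat, Seoul, Porto, Lima]
Visit Minsk → queue [Paris, Rabat, Seoul, Porto, Lima]
Visit Paris → queue [Rabat, Seoul, Porto, Lima]
Visit Rabat → queue [Seoul, Porto, Lima]
Visit Seoul → queue [Porto, Lima]
Visit Porto → queue [Lima]
Visit Lima → queue []

Visit order: Lagos, Accra, Bogota, Dubai, Manila, Quito, Cairo, Sofia, Vilnius, Kigali, Minsk, Paris, Rabat, Seoul, Porto, Lima

Vilnius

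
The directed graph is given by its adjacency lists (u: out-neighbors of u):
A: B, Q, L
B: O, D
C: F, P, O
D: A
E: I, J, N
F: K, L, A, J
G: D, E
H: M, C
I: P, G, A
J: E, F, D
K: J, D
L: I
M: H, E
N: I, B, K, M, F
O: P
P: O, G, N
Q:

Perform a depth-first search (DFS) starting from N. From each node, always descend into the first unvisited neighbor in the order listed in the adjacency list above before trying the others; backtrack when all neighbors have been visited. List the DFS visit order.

Visit N
N → I
I → P
P → O
P → G
G → D
D → A
A → B
A → Q
A → L
G → E
E → J
J → F
F → K
N → M
M → H
H → C

N, I, P, O, G, D, A, B, Q, L, E, J, F, K, M, H, C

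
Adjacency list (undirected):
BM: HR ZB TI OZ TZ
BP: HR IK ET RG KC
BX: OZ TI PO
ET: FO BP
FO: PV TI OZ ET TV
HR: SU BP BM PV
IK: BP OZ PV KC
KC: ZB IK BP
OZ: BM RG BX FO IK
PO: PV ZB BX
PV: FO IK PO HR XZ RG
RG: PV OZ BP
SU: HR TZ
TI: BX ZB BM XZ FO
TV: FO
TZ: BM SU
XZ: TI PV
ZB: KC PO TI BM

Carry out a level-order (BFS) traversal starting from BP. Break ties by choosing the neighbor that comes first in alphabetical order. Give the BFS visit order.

BP → ET → HR → IK → KC → RG → FO → BM → PV → SU → OZ → ZB → TI → TV → TZ → PO → XZ → BX

Visit BP; enqueue ET, HR, IK, KC, RG → queue [ET, HR, IK, KC, RG]
Visit ET; enqueue FO → queue [HR, IK, KC, RG, FO]
Visit HR; enqueue BM, PV, SU → queue [IK, KC, RG, FO, BM, PV, SU]
Visit IK; enqueue OZ → queue [KC, RG, FO, BM, PV, SU, OZ]
Visit KC; enqueue ZB → queue [RG, FO, BM, PV, SU, OZ, ZB]
Visit RG → queue [FO, BM, PV, SU, OZ, ZB]
Visit FO; enqueue TI, TV → queue [BM, PV, SU, OZ, ZB, TI, TV]
Visit BM; enqueue TZ → queue [PV, SU, OZ, ZB, TI, TV, TZ]
Visit PV; enqueue PO, XZ → queue [SU, OZ, ZB, TI, TV, TZ, PO, XZ]
Visit SU → queue [OZ, ZB, TI, TV, TZ, PO, XZ]
Visit OZ; enqueue BX → queue [ZB, TI, TV, TZ, PO, XZ, BX]
Visit ZB → queue [TI, TV, TZ, PO, XZ, BX]
Visit TI → queue [TV, TZ, PO, XZ, BX]
Visit TV → queue [TZ, PO, XZ, BX]
Visit TZ → queue [PO, XZ, BX]
Visit PO → queue [XZ, BX]
Visit XZ → queue [BX]
Visit BX → queue []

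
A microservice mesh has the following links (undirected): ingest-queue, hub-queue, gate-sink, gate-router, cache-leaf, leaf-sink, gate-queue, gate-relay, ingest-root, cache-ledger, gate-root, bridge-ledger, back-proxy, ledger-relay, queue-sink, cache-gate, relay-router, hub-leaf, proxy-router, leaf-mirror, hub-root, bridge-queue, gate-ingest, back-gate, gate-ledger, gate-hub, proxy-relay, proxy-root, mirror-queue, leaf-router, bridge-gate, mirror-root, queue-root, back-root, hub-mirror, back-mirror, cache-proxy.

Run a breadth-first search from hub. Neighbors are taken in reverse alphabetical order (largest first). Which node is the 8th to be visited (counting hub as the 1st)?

Visit hub; enqueue root, queue, mirror, leaf, gate → queue [root, queue, mirror, leaf, gate]
Visit root; enqueue proxy, ingest, back → queue [queue, mirror, leaf, gate, proxy, ingest, back]
Visit queue; enqueue sink, bridge → queue [mirror, leaf, gate, proxy, ingest, back, sink, bridge]
Visit mirror → queue [leaf, gate, proxy, ingest, back, sink, bridge]
Visit leaf; enqueue router, cache → queue [gate, proxy, ingest, back, sink, bridge, router, cache]
Visit gate; enqueue relay, ledger → queue [proxy, ingest, back, sink, bridge, router, cache, relay, ledger]
Visit proxy → queue [ingest, back, sink, bridge, router, cache, relay, ledger]
Visit ingest → queue [back, sink, bridge, router, cache, relay, ledger]
Visit back → queue [sink, bridge, router, cache, relay, ledger]
Visit sink → queue [bridge, router, cache, relay, ledger]
Visit bridge → queue [router, cache, relay, ledger]
Visit router → queue [cache, relay, ledger]
Visit cache → queue [relay, ledger]
Visit relay → queue [ledger]
Visit ledger → queue []

Visit order: hub, root, queue, mirror, leaf, gate, proxy, ingest, back, sink, bridge, router, cache, relay, ledger

ingest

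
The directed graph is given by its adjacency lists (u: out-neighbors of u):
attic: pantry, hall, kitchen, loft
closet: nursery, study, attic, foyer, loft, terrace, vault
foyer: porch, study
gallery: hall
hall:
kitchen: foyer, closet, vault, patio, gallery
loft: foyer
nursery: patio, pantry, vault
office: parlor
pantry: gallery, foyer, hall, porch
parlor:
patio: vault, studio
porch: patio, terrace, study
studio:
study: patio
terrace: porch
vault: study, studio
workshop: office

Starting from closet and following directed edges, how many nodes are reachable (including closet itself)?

15

BFS from closet visits: closet, nursery, study, attic, foyer, loft, terrace, vault, patio, pantry, hall, kitchen, porch, studio, gallery
Reachable nodes: 15 of 18 total.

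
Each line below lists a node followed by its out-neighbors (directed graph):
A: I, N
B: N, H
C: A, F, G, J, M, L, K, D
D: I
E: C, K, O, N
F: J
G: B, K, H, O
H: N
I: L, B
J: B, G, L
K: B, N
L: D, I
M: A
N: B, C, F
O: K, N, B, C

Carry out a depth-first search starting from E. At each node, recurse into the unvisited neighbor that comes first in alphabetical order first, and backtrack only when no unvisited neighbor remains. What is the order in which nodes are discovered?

Visit E
E → C
C → A
A → I
I → B
B → H
H → N
N → F
F → J
J → G
G → K
G → O
J → L
L → D
C → M

E → C → A → I → B → H → N → F → J → G → K → O → L → D → M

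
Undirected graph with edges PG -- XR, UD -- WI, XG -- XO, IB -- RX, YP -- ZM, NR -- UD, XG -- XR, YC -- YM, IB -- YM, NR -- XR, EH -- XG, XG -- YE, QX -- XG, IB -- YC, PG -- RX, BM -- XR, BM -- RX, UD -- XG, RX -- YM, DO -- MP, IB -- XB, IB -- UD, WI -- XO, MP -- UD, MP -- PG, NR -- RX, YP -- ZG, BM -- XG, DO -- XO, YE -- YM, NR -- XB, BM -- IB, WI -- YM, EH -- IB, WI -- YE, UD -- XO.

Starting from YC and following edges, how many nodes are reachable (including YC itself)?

BFS from YC visits: YC, IB, YM, BM, EH, RX, UD, XB, WI, YE, XG, XR, NR, PG, MP, XO, QX, DO
Reachable nodes: 18 of 21 total.

18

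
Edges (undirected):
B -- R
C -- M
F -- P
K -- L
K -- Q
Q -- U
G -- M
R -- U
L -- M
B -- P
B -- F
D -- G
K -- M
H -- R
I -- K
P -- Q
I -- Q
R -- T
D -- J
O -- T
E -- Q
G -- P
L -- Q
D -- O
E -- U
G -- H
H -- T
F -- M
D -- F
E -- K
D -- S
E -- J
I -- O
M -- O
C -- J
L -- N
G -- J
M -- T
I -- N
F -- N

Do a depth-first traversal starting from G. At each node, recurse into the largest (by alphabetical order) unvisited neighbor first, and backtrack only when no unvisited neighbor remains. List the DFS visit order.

Visit G
G → P
P → Q
Q → U
U → R
R → T
T → O
O → M
M → L
L → N
N → I
I → K
K → E
E → J
J → D
D → S
D → F
F → B
J → C
T → H

G → P → Q → U → R → T → O → M → L → N → I → K → E → J → D → S → F → B → C → H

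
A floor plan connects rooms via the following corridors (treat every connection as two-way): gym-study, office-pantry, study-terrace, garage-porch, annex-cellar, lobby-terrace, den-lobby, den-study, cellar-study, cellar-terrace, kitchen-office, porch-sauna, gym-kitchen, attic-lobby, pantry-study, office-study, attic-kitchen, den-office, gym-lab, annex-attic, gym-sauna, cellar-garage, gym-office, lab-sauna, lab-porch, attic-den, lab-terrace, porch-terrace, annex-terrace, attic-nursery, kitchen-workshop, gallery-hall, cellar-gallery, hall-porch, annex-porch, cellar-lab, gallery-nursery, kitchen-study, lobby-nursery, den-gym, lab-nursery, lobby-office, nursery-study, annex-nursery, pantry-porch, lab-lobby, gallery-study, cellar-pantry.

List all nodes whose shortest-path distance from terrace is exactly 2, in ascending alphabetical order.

Level 0: terrace
Level 1: annex, cellar, lab, lobby, porch, study
Level 2: attic, den, gallery, garage, gym, hall, kitchen, nursery, office, pantry, sauna
Level 3: workshop

attic, den, gallery, garage, gym, hall, kitchen, nursery, office, pantry, sauna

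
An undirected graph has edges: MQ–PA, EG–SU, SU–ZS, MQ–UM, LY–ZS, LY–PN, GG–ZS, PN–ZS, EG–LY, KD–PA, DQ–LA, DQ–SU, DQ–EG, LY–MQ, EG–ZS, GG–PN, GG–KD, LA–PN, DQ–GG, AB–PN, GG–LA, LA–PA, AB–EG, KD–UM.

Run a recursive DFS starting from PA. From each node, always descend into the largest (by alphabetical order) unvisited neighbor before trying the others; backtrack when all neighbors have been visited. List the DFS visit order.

Visit PA
PA → MQ
MQ → UM
UM → KD
KD → GG
GG → ZS
ZS → SU
SU → EG
EG → LY
LY → PN
PN → LA
LA → DQ
PN → AB

PA, MQ, UM, KD, GG, ZS, SU, EG, LY, PN, LA, DQ, AB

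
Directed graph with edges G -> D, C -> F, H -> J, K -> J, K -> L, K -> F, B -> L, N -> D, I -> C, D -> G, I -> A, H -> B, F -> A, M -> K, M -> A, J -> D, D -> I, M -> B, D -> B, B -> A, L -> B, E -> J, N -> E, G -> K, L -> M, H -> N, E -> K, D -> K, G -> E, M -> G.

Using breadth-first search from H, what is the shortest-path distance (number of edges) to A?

2

Level 0: H
Level 1: B, J, N
Level 2: A, D, E, L
Level 3: G, I, K, M
Level 4: C, F
A first appears at level 2.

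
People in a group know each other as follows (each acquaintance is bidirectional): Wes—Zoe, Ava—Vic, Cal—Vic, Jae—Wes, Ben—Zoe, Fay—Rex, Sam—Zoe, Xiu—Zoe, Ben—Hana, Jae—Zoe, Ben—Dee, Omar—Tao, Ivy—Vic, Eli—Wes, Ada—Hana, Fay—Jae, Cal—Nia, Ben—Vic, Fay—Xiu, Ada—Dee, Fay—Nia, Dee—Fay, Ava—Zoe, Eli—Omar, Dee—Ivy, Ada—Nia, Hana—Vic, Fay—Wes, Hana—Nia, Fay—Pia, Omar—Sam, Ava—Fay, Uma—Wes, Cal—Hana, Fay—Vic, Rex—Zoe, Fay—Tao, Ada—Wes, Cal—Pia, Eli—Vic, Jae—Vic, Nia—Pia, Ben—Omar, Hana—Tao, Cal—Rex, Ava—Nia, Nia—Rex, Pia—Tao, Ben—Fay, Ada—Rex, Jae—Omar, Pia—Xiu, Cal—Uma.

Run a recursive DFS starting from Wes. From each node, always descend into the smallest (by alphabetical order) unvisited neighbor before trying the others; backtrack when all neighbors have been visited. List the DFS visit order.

Visit Wes
Wes → Ada
Ada → Dee
Dee → Ben
Ben → Fay
Fay → Ava
Ava → Nia
Nia → Cal
Cal → Hana
Hana → Tao
Tao → Omar
Omar → Eli
Eli → Vic
Vic → Ivy
Vic → Jae
Jae → Zoe
Zoe → Rex
Zoe → Sam
Zoe → Xiu
Xiu → Pia
Cal → Uma

Wes Ada Dee Ben Fay Ava Nia Cal Hana Tao Omar Eli Vic Ivy Jae Zoe Rex Sam Xiu Pia Uma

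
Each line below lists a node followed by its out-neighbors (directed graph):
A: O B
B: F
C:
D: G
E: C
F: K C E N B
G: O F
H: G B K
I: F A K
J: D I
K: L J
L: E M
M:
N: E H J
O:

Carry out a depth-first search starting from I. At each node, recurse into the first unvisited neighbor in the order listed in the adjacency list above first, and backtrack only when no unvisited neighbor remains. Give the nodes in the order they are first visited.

Visit I
I → F
F → K
K → L
L → E
E → C
L → M
K → J
J → D
D → G
G → O
F → N
N → H
H → B
I → A

I → F → K → L → E → C → M → J → D → G → O → N → H → B → A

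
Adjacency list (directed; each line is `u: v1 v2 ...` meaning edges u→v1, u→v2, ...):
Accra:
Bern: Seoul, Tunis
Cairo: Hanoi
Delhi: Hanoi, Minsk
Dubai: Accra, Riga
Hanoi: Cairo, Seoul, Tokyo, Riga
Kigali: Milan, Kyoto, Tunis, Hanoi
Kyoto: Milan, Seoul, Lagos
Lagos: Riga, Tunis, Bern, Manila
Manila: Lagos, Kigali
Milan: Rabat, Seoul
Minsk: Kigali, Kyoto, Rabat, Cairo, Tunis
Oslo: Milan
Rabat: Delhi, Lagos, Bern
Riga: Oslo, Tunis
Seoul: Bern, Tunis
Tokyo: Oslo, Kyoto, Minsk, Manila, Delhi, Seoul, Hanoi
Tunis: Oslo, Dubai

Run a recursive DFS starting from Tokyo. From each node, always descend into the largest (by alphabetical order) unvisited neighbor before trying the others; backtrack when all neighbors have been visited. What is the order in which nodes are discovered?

Visit Tokyo
Tokyo → Seoul
Seoul → Tunis
Tunis → Oslo
Oslo → Milan
Milan → Rabat
Rabat → Lagos
Lagos → Riga
Lagos → Manila
Manila → Kigali
Kigali → Kyoto
Kigali → Hanoi
Hanoi → Cairo
Lagos → Bern
Rabat → Delhi
Delhi → Minsk
Tunis → Dubai
Dubai → Accra

Tokyo Seoul Tunis Oslo Milan Rabat Lagos Riga Manila Kigali Kyoto Hanoi Cairo Bern Delhi Minsk Dubai Accra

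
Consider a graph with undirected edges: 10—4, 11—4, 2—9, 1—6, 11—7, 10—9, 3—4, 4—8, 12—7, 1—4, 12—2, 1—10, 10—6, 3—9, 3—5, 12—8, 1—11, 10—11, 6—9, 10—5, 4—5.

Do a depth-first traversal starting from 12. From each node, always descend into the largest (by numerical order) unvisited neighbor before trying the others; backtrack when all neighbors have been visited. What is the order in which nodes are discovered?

12, 8, 4, 11, 10, 9, 6, 1, 3, 5, 2, 7

Visit 12
12 → 8
8 → 4
4 → 11
11 → 10
10 → 9
9 → 6
6 → 1
9 → 3
3 → 5
9 → 2
11 → 7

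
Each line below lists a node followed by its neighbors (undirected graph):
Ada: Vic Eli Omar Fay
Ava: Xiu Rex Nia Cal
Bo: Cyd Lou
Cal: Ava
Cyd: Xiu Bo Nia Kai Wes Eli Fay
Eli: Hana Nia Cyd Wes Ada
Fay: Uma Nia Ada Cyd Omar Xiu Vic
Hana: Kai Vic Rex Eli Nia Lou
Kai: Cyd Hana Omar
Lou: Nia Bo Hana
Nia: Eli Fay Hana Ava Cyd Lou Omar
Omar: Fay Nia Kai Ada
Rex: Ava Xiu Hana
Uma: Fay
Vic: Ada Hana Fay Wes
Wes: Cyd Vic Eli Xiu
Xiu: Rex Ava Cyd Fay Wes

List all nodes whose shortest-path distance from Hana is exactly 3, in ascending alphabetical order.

Cal, Uma

Level 0: Hana
Level 1: Eli, Kai, Lou, Nia, Rex, Vic
Level 2: Ada, Ava, Bo, Cyd, Fay, Omar, Wes, Xiu
Level 3: Cal, Uma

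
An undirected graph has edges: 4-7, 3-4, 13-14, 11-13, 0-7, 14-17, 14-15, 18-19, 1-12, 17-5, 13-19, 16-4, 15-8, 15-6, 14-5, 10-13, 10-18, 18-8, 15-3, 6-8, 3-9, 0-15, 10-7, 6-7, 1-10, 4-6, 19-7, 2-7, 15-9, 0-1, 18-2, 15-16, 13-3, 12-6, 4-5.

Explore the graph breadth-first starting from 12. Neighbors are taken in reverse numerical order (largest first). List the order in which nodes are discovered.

Visit 12; enqueue 6, 1 → queue [6, 1]
Visit 6; enqueue 15, 8, 7, 4 → queue [1, 15, 8, 7, 4]
Visit 1; enqueue 10, 0 → queue [15, 8, 7, 4, 10, 0]
Visit 15; enqueue 16, 14, 9, 3 → queue [8, 7, 4, 10, 0, 16, 14, 9, 3]
Visit 8; enqueue 18 → queue [7, 4, 10, 0, 16, 14, 9, 3, 18]
Visit 7; enqueue 19, 2 → queue [4, 10, 0, 16, 14, 9, 3, 18, 19, 2]
Visit 4; enqueue 5 → queue [10, 0, 16, 14, 9, 3, 18, 19, 2, 5]
Visit 10; enqueue 13 → queue [0, 16, 14, 9, 3, 18, 19, 2, 5, 13]
Visit 0 → queue [16, 14, 9, 3, 18, 19, 2, 5, 13]
Visit 16 → queue [14, 9, 3, 18, 19, 2, 5, 13]
Visit 14; enqueue 17 → queue [9, 3, 18, 19, 2, 5, 13, 17]
Visit 9 → queue [3, 18, 19, 2, 5, 13, 17]
Visit 3 → queue [18, 19, 2, 5, 13, 17]
Visit 18 → queue [19, 2, 5, 13, 17]
Visit 19 → queue [2, 5, 13, 17]
Visit 2 → queue [5, 13, 17]
Visit 5 → queue [13, 17]
Visit 13; enqueue 11 → queue [17, 11]
Visit 17 → queue [11]
Visit 11 → queue []

12, 6, 1, 15, 8, 7, 4, 10, 0, 16, 14, 9, 3, 18, 19, 2, 5, 13, 17, 11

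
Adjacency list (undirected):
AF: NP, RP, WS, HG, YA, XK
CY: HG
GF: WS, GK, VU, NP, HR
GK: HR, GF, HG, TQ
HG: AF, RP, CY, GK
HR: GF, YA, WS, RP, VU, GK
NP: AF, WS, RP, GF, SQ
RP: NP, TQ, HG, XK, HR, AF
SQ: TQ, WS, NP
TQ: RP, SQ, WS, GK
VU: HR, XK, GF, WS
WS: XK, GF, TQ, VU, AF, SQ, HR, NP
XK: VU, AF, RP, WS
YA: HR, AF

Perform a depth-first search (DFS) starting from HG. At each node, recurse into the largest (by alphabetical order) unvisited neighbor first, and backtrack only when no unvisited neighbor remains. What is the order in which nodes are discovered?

HG → RP → XK → WS → VU → HR → YA → AF → NP → SQ → TQ → GK → GF → CY

Visit HG
HG → RP
RP → XK
XK → WS
WS → VU
VU → HR
HR → YA
YA → AF
AF → NP
NP → SQ
SQ → TQ
TQ → GK
GK → GF
HG → CY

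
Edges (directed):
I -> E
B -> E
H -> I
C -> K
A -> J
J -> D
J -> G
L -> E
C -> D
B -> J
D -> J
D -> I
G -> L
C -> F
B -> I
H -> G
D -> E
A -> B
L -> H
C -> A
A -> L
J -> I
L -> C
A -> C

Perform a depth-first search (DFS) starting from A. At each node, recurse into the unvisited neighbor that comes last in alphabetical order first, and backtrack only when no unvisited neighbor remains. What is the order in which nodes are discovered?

A L H I E G C K F D J B

Visit A
A → L
L → H
H → I
I → E
H → G
L → C
C → K
C → F
C → D
D → J
A → B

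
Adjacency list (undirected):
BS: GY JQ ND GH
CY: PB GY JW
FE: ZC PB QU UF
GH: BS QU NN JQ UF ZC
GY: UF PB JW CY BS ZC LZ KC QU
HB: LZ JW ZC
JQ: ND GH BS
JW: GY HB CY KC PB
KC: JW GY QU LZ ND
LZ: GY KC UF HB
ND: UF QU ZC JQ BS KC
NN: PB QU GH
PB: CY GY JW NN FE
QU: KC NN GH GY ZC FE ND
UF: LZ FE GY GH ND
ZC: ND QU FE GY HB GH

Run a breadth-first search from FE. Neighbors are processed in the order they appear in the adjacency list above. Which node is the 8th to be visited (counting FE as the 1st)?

HB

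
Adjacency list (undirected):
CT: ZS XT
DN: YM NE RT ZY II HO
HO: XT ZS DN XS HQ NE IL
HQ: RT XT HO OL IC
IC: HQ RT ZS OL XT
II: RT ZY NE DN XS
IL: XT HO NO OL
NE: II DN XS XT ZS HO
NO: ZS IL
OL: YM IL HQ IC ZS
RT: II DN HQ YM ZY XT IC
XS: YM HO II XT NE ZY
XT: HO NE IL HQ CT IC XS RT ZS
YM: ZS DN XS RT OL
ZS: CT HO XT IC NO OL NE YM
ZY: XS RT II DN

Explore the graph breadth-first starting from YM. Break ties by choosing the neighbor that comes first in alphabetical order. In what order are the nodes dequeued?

Visit YM; enqueue DN, OL, RT, XS, ZS → queue [DN, OL, RT, XS, ZS]
Visit DN; enqueue HO, II, NE, ZY → queue [OL, RT, XS, ZS, HO, II, NE, ZY]
Visit OL; enqueue HQ, IC, IL → queue [RT, XS, ZS, HO, II, NE, ZY, HQ, IC, IL]
Visit RT; enqueue XT → queue [XS, ZS, HO, II, NE, ZY, HQ, IC, IL, XT]
Visit XS → queue [ZS, HO, II, NE, ZY, HQ, IC, IL, XT]
Visit ZS; enqueue CT, NO → queue [HO, II, NE, ZY, HQ, IC, IL, XT, CT, NO]
Visit HO → queue [II, NE, ZY, HQ, IC, IL, XT, CT, NO]
Visit II → queue [NE, ZY, HQ, IC, IL, XT, CT, NO]
Visit NE → queue [ZY, HQ, IC, IL, XT, CT, NO]
Visit ZY → queue [HQ, IC, IL, XT, CT, NO]
Visit HQ → queue [IC, IL, XT, CT, NO]
Visit IC → queue [IL, XT, CT, NO]
Visit IL → queue [XT, CT, NO]
Visit XT → queue [CT, NO]
Visit CT → queue [NO]
Visit NO → queue []

YM → DN → OL → RT → XS → ZS → HO → II → NE → ZY → HQ → IC → IL → XT → CT → NO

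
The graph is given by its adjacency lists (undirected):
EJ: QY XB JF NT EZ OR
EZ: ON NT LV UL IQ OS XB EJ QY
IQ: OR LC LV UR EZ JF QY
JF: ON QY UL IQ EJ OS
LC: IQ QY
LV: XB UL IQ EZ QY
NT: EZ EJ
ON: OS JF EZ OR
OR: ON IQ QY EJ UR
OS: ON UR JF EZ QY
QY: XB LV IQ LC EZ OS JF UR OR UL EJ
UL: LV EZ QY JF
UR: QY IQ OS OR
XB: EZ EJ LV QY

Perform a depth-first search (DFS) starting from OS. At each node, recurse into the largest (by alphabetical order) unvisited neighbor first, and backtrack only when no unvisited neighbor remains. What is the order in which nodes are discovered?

OS → UR → QY → XB → LV → UL → JF → ON → OR → IQ → LC → EZ → NT → EJ

Visit OS
OS → UR
UR → QY
QY → XB
XB → LV
LV → UL
UL → JF
JF → ON
ON → OR
OR → IQ
IQ → LC
IQ → EZ
EZ → NT
NT → EJ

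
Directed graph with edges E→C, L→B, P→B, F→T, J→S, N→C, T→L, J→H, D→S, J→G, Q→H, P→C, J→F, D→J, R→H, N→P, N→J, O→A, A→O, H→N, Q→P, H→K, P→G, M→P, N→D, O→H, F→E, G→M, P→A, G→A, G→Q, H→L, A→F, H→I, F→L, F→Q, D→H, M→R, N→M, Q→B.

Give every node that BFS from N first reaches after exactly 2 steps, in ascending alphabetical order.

A, B, F, G, H, R, S

Level 0: N
Level 1: C, D, J, M, P
Level 2: A, B, F, G, H, R, S
Level 3: E, I, K, L, O, Q, T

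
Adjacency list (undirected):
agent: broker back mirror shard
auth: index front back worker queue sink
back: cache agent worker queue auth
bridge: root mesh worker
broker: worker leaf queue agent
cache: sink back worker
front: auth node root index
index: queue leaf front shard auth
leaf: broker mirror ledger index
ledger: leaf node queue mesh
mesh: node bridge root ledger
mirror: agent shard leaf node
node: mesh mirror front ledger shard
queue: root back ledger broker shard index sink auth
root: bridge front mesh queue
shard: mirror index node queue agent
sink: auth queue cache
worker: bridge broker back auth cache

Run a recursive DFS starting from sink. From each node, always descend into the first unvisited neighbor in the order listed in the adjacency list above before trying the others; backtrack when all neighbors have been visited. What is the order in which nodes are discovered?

Visit sink
sink → auth
auth → index
index → queue
queue → root
root → bridge
bridge → mesh
mesh → node
node → mirror
mirror → agent
agent → broker
broker → worker
worker → back
back → cache
broker → leaf
leaf → ledger
agent → shard
node → front

sink → auth → index → queue → root → bridge → mesh → node → mirror → agent → broker → worker → back → cache → leaf → ledger → shard → front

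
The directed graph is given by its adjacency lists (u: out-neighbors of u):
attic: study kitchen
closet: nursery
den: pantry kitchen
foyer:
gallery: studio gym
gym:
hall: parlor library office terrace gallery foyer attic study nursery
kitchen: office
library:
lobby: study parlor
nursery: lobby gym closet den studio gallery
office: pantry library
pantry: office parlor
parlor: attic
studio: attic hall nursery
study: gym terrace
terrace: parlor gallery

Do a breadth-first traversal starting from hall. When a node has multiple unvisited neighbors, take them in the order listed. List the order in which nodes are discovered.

Visit hall; enqueue parlor, library, office, terrace, gallery, foyer, attic, study, nursery → queue [parlor, library, office, terrace, gallery, foyer, attic, study, nursery]
Visit parlor → queue [library, office, terrace, gallery, foyer, attic, study, nursery]
Visit library → queue [office, terrace, gallery, foyer, attic, study, nursery]
Visit office; enqueue pantry → queue [terrace, gallery, foyer, attic, study, nursery, pantry]
Visit terrace → queue [gallery, foyer, attic, study, nursery, pantry]
Visit gallery; enqueue studio, gym → queue [foyer, attic, study, nursery, pantry, studio, gym]
Visit foyer → queue [attic, study, nursery, pantry, studio, gym]
Visit attic; enqueue kitchen → queue [study, nursery, pantry, studio, gym, kitchen]
Visit study → queue [nursery, pantry, studio, gym, kitchen]
Visit nursery; enqueue lobby, closet, den → queue [pantry, studio, gym, kitchen, lobby, closet, den]
Visit pantry → queue [studio, gym, kitchen, lobby, closet, den]
Visit studio → queue [gym, kitchen, lobby, closet, den]
Visit gym → queue [kitchen, lobby, closet, den]
Visit kitchen → queue [lobby, closet, den]
Visit lobby → queue [closet, den]
Visit closet → queue [den]
Visit den → queue []

hall, parlor, library, office, terrace, gallery, foyer, attic, study, nursery, pantry, studio, gym, kitchen, lobby, closet, den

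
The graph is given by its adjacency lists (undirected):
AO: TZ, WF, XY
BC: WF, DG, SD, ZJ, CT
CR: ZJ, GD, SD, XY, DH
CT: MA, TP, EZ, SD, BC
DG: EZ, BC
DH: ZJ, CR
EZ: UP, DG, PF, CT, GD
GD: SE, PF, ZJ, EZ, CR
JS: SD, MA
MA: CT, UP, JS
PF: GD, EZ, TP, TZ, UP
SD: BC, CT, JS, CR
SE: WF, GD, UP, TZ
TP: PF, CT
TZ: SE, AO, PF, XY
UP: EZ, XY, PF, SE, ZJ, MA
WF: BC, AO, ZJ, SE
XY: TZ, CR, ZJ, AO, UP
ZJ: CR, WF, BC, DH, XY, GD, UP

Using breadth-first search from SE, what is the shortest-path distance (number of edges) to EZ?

2

Level 0: SE
Level 1: GD, TZ, UP, WF
Level 2: AO, BC, CR, EZ, MA, PF, XY, ZJ
Level 3: CT, DG, DH, JS, SD, TP
EZ first appears at level 2.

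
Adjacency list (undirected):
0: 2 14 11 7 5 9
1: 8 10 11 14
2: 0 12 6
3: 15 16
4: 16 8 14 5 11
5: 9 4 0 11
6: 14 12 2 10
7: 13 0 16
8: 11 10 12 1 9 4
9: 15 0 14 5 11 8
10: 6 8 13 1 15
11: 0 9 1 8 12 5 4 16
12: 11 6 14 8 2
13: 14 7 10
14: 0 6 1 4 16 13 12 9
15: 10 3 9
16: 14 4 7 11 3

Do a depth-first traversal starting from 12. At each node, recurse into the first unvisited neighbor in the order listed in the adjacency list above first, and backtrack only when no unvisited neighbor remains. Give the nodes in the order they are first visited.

Visit 12
12 → 11
11 → 0
0 → 2
2 → 6
6 → 14
14 → 1
1 → 8
8 → 10
10 → 13
13 → 7
7 → 16
16 → 4
4 → 5
5 → 9
9 → 15
15 → 3

12 11 0 2 6 14 1 8 10 13 7 16 4 5 9 15 3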